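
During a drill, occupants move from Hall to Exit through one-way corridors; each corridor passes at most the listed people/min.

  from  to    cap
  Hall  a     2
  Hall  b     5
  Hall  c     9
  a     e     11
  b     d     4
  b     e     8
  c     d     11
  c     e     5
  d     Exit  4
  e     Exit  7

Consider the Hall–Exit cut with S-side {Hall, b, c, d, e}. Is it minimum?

Given cut capacity: 2 + 4 + 7 = 13.
Augment Hall→a→e→Exit: bottleneck 2, flow now 2.
Augment Hall→b→d→Exit: bottleneck 4, flow now 6.
Augment Hall→b→e→Exit: bottleneck 1, flow now 7.
Augment Hall→c→e→Exit: bottleneck 4, flow now 11.
No augmenting path remains; maximum flow = 11.
In the residual graph, reachable from Hall: {Hall, a, b, c, d, e}.
Min-cut edges: d→Exit (4), e→Exit (7); capacity 4 + 7 = 11.
Cut capacity 13 exceeds the max flow 11, so it is not minimum.

No — its capacity is 13, but the minimum cut has capacity 11.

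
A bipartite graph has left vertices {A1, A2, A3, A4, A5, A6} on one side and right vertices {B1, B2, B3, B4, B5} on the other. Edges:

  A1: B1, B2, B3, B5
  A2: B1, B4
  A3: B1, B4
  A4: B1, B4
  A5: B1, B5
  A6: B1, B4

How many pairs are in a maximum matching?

Unit-capacity flow: source→left, listed edges, right→sink; max matching = max flow.
Augmenting path A1→B1 (+1); matched 1.
Augmenting path A2→B4 (+1); matched 2.
Augmenting path A5→B5 (+1); matched 3.
Augmenting path A3→B1→A1→B2 (+1); matched 4.
No augmenting path remains; maximum matching = 4.
König certificate: {A1, A5, B1, B4} is a vertex cover of size 4 (every listed pair touches it), so no matching can be larger.

4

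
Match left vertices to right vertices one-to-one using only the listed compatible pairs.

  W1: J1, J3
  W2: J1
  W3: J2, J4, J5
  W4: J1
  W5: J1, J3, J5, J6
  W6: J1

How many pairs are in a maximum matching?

4

Unit-capacity flow: source→left, listed edges, right→sink; max matching = max flow.
Augmenting path W1→J1 (+1); matched 1.
Augmenting path W3→J2 (+1); matched 2.
Augmenting path W5→J3 (+1); matched 3.
Augmenting path W2→J1→W1→J3→W5→J5 (+1); matched 4.
No augmenting path remains; maximum matching = 4.
König certificate: {W1, W3, W5, J1} is a vertex cover of size 4 (every listed pair touches it), so no matching can be larger.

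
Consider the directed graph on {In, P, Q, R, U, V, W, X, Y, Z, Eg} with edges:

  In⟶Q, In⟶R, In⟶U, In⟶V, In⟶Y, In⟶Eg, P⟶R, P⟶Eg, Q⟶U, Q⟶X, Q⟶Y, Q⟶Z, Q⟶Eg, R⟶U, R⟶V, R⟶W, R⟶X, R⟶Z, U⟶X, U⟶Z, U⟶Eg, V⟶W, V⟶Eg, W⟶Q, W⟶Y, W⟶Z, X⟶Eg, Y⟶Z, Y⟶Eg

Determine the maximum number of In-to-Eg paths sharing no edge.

Assign every edge capacity 1; by Menger, the answer equals the max flow.
Path In→Eg (+1); total 1.
Path In→Q→Eg (+1); total 2.
Path In→U→Eg (+1); total 3.
Path In→V→Eg (+1); total 4.
Path In→Y→Eg (+1); total 5.
Path In→R→X→Eg (+1); total 6.
No residual In→Eg path; max flow = 6.
Certifying cut of size 6: {In→Eg, In→Q, In→R, In→U, In→V, In→Y}.

6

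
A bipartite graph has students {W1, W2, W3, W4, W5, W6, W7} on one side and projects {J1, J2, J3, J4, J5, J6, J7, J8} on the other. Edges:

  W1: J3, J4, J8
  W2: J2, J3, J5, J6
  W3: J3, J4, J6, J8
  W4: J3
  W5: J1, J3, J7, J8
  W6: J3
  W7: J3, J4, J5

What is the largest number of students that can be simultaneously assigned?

6

Unit-capacity flow: source→left, listed edges, right→sink; max matching = max flow.
Augmenting path W1→J3 (+1); matched 1.
Augmenting path W2→J2 (+1); matched 2.
Augmenting path W3→J4 (+1); matched 3.
Augmenting path W5→J1 (+1); matched 4.
Augmenting path W7→J5 (+1); matched 5.
Augmenting path W4→J3→W1→J8 (+1); matched 6.
No augmenting path remains; maximum matching = 6.
König certificate: {W1, W2, W3, W5, W7, J3} is a vertex cover of size 6 (every listed pair touches it), so no matching can be larger.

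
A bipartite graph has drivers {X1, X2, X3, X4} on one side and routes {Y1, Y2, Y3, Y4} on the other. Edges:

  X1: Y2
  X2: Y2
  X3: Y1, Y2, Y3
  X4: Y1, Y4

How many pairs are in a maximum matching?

3

Unit-capacity flow: source→left, listed edges, right→sink; max matching = max flow.
Augmenting path X1→Y2 (+1); matched 1.
Augmenting path X3→Y1 (+1); matched 2.
Augmenting path X4→Y4 (+1); matched 3.
No augmenting path remains; maximum matching = 3.
König certificate: {X3, X4, Y2} is a vertex cover of size 3 (every listed pair touches it), so no matching can be larger.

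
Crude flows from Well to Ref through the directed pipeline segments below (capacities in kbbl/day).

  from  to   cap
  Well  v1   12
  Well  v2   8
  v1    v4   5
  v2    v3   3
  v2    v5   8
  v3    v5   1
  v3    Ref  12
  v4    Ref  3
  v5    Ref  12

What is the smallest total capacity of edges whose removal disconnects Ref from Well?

Augment Well→v1→v4→Ref: bottleneck 3, flow now 3.
Augment Well→v2→v3→Ref: bottleneck 3, flow now 6.
Augment Well→v2→v5→Ref: bottleneck 5, flow now 11.
No augmenting path remains; maximum flow = 11.
By max-flow min-cut, the minimum cut capacity equals the max flow.
In the residual graph, reachable from Well: {Well, v1, v4}.
Min-cut edges: Well→v2 (8), v4→Ref (3); capacity 8 + 3 = 11.

11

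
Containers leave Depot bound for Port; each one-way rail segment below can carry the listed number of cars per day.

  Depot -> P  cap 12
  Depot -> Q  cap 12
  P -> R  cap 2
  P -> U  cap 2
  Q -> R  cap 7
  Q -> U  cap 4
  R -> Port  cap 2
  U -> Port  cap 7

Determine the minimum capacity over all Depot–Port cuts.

Augment Depot→P→R→Port: bottleneck 2, flow now 2.
Augment Depot→P→U→Port: bottleneck 2, flow now 4.
Augment Depot→Q→U→Port: bottleneck 4, flow now 8.
No augmenting path remains; maximum flow = 8.
By max-flow min-cut, the minimum cut capacity equals the max flow.
In the residual graph, reachable from Depot: {Depot, P, Q, R}.
Min-cut edges: P→U (2), Q→U (4), R→Port (2); capacity 2 + 4 + 2 = 8.

8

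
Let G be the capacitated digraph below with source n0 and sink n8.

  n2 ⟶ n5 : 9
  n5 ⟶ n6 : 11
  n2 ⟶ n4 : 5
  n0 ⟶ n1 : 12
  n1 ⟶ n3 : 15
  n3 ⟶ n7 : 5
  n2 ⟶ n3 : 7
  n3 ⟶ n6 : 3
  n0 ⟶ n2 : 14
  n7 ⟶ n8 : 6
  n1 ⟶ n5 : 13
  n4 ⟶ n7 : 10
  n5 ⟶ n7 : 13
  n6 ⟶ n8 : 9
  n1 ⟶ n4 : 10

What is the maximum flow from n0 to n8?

Augment n0→n1→n3→n6→n8: bottleneck 3, flow now 3.
Augment n0→n1→n3→n7→n8: bottleneck 5, flow now 8.
Augment n0→n1→n4→n7→n8: bottleneck 1, flow now 9.
Augment n0→n1→n5→n6→n8: bottleneck 3, flow now 12.
Augment n0→n2→n5→n6→n8: bottleneck 3, flow now 15.
No augmenting path remains; maximum flow = 15.
In the residual graph, reachable from n0: {n0, n1, n2, n3, n4, n5, n6, n7}.
Min-cut edges: n6→n8 (9), n7→n8 (6); capacity 9 + 6 = 15.
This cut is saturated, so no flow can exceed 15.

15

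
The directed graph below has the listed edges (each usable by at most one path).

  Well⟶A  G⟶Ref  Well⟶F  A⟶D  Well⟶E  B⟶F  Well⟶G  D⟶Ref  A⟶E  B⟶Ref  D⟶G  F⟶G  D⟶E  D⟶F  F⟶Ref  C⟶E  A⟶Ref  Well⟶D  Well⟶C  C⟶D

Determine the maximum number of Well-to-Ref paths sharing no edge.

4

Assign every edge capacity 1; by Menger, the answer equals the max flow.
Path Well→A→Ref (+1); total 1.
Path Well→D→Ref (+1); total 2.
Path Well→F→Ref (+1); total 3.
Path Well→G→Ref (+1); total 4.
No residual Well→Ref path; max flow = 4.
Certifying cut of size 4: {D→Ref, F→Ref, G→Ref, Well→A}.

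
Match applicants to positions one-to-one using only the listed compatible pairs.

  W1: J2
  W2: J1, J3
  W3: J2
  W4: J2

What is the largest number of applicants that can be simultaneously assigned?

Unit-capacity flow: source→left, listed edges, right→sink; max matching = max flow.
Augmenting path W1→J2 (+1); matched 1.
Augmenting path W2→J1 (+1); matched 2.
No augmenting path remains; maximum matching = 2.
König certificate: {W2, J2} is a vertex cover of size 2 (every listed pair touches it), so no matching can be larger.

2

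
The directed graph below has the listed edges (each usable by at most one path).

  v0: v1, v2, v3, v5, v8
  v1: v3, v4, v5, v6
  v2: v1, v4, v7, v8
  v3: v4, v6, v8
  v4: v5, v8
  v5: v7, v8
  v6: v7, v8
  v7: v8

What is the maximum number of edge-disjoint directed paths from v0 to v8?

Assign every edge capacity 1; by Menger, the answer equals the max flow.
Path v0→v8 (+1); total 1.
Path v0→v2→v8 (+1); total 2.
Path v0→v3→v8 (+1); total 3.
Path v0→v5→v8 (+1); total 4.
Path v0→v1→v4→v8 (+1); total 5.
No residual v0→v8 path; max flow = 5.
Certifying cut of size 5: {v0→v1, v0→v2, v0→v3, v0→v5, v0→v8}.

5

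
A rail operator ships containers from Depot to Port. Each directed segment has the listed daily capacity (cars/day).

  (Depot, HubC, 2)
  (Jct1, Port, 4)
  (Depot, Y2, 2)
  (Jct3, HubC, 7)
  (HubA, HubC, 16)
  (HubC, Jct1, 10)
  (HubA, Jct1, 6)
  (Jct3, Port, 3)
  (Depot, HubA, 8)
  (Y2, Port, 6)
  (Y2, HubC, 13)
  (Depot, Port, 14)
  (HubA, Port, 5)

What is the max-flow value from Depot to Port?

25

Augment Depot→Port: bottleneck 14, flow now 14.
Augment Depot→HubA→Port: bottleneck 5, flow now 19.
Augment Depot→Y2→Port: bottleneck 2, flow now 21.
Augment Depot→HubA→Jct1→Port: bottleneck 3, flow now 24.
Augment Depot→HubC→Jct1→Port: bottleneck 1, flow now 25.
No augmenting path remains; maximum flow = 25.
In the residual graph, reachable from Depot: {Depot, HubA, HubC, Jct1}.
Min-cut edges: Depot→Y2 (2), Depot→Port (14), HubA→Port (5), Jct1→Port (4); capacity 2 + 14 + 5 + 4 = 25.
This cut is saturated, so no flow can exceed 25.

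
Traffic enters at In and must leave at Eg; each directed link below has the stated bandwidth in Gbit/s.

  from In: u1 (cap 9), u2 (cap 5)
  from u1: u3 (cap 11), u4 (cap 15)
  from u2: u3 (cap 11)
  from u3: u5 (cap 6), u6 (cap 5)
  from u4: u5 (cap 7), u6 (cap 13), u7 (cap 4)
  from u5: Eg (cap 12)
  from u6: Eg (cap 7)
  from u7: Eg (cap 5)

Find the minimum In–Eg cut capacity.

14

Augment In→u1→u3→u5→Eg: bottleneck 6, flow now 6.
Augment In→u1→u3→u6→Eg: bottleneck 3, flow now 9.
Augment In→u2→u3→u6→Eg: bottleneck 2, flow now 11.
Augment In→u2→u3→u1→u4→u5→Eg: bottleneck 3, flow now 14. (uses reverse residual edge)
No augmenting path remains; maximum flow = 14.
By max-flow min-cut, the minimum cut capacity equals the max flow.
In the residual graph, reachable from In: {In}.
Min-cut edges: In→u1 (9), In→u2 (5); capacity 9 + 5 = 14.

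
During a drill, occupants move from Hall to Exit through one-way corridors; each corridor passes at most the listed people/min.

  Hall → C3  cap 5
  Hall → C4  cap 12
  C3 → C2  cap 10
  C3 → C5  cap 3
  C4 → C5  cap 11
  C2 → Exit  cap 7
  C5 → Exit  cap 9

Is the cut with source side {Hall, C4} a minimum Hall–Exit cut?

No — its capacity is 16, but the minimum cut has capacity 14.

Given cut capacity: 5 + 11 = 16.
Augment Hall→C3→C2→Exit: bottleneck 5, flow now 5.
Augment Hall→C4→C5→Exit: bottleneck 9, flow now 14.
No augmenting path remains; maximum flow = 14.
In the residual graph, reachable from Hall: {Hall, C4, C5}.
Min-cut edges: Hall→C3 (5), C5→Exit (9); capacity 5 + 9 = 14.
Cut capacity 16 exceeds the max flow 14, so it is not minimum.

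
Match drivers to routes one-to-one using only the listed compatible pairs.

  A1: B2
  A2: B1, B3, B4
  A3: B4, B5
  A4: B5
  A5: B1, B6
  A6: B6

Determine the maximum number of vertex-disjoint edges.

6

Unit-capacity flow: source→left, listed edges, right→sink; max matching = max flow.
Augmenting path A1→B2 (+1); matched 1.
Augmenting path A2→B1 (+1); matched 2.
Augmenting path A3→B4 (+1); matched 3.
Augmenting path A4→B5 (+1); matched 4.
Augmenting path A5→B6 (+1); matched 5.
Augmenting path A6→B6→A5→B1→A2→B3 (+1); matched 6.
No augmenting path remains; maximum matching = 6.
König certificate: {A1, A2, A3, A4, A5, A6} is a vertex cover of size 6 (every listed pair touches it), so no matching can be larger.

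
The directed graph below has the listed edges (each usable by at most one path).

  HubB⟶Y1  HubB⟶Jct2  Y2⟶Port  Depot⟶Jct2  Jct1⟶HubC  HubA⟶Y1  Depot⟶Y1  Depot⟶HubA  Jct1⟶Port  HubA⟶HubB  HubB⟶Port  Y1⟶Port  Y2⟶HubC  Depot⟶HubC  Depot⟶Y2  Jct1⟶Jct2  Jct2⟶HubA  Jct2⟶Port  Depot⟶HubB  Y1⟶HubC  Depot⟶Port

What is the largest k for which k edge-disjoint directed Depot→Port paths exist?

5

Assign every edge capacity 1; by Menger, the answer equals the max flow.
Path Depot→Port (+1); total 1.
Path Depot→Y2→Port (+1); total 2.
Path Depot→HubB→Port (+1); total 3.
Path Depot→Jct2→Port (+1); total 4.
Path Depot→Y1→Port (+1); total 5.
No residual Depot→Port path; max flow = 5.
Certifying cut of size 5: {Depot→Port, Depot→Y2, HubB→Port, Jct2→Port, Y1→Port}.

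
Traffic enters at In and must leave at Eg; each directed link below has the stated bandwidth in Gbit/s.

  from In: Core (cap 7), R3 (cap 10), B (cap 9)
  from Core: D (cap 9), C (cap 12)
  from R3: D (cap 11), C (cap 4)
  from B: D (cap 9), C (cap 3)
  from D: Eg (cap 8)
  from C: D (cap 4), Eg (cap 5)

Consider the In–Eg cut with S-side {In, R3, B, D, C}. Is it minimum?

Given cut capacity: 7 + 8 + 5 = 20.
Augment In→Core→D→Eg: bottleneck 7, flow now 7.
Augment In→R3→D→Eg: bottleneck 1, flow now 8.
Augment In→R3→C→Eg: bottleneck 4, flow now 12.
Augment In→B→C→Eg: bottleneck 1, flow now 13.
No augmenting path remains; maximum flow = 13.
In the residual graph, reachable from In: {In, Core, R3, B, D, C}.
Min-cut edges: D→Eg (8), C→Eg (5); capacity 8 + 5 = 13.
Cut capacity 20 exceeds the max flow 13, so it is not minimum.

No — its capacity is 20, but the minimum cut has capacity 13.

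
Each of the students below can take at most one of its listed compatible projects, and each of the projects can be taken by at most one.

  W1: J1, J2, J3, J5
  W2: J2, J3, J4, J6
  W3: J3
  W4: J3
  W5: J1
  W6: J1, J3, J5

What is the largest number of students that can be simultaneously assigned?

5

Unit-capacity flow: source→left, listed edges, right→sink; max matching = max flow.
Augmenting path W1→J1 (+1); matched 1.
Augmenting path W2→J2 (+1); matched 2.
Augmenting path W3→J3 (+1); matched 3.
Augmenting path W6→J5 (+1); matched 4.
Augmenting path W5→J1→W1→J2→W2→J4 (+1); matched 5.
No augmenting path remains; maximum matching = 5.
König certificate: {W1, W2, W5, W6, J3} is a vertex cover of size 5 (every listed pair touches it), so no matching can be larger.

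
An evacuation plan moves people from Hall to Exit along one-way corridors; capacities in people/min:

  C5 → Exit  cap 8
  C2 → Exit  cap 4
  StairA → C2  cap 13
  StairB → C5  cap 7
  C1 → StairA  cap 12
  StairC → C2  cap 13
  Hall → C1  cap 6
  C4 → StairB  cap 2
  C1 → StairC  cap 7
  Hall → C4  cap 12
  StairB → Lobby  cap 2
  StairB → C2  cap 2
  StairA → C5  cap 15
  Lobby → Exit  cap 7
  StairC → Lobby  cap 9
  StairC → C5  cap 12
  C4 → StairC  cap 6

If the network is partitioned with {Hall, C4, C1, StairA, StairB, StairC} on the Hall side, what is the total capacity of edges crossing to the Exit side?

73

Edges leaving {Hall, C4, C1, StairA, StairB, StairC}: StairA→C5 (15), StairA→C2 (13), StairB→Lobby (2), StairB→C5 (7), StairB→C2 (2), StairC→Lobby (9), StairC→C5 (12), StairC→C2 (13).
Cut capacity = 15 + 13 + 2 + 7 + 2 + 9 + 12 + 13 = 73.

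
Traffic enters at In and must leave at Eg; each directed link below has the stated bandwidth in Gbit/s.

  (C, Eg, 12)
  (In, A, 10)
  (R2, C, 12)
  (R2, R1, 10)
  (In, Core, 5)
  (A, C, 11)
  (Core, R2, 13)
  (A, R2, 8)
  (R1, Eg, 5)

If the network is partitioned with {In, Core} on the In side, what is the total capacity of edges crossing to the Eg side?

Edges leaving {In, Core}: In→A (10), Core→R2 (13).
Cut capacity = 10 + 13 = 23.

23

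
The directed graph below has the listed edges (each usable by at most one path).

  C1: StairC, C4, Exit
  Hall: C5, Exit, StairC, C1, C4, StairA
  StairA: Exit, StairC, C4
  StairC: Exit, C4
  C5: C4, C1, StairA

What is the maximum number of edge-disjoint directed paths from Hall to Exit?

4

Assign every edge capacity 1; by Menger, the answer equals the max flow.
Path Hall→Exit (+1); total 1.
Path Hall→C1→Exit (+1); total 2.
Path Hall→StairA→Exit (+1); total 3.
Path Hall→StairC→Exit (+1); total 4.
No residual Hall→Exit path; max flow = 4.
Certifying cut of size 4: {C1→Exit, Hall→Exit, StairA→Exit, StairC→Exit}.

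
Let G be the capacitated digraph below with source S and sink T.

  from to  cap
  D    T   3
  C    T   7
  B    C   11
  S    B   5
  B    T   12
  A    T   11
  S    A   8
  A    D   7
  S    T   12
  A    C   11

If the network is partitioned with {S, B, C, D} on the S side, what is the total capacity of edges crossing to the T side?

Edges leaving {S, B, C, D}: S→A (8), S→T (12), B→T (12), C→T (7), D→T (3).
Cut capacity = 8 + 12 + 12 + 7 + 3 = 42.

42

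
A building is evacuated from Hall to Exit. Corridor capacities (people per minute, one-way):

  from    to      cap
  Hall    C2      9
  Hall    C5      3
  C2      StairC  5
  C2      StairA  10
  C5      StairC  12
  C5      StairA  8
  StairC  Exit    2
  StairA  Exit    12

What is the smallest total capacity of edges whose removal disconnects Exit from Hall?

Augment Hall→C2→StairC→Exit: bottleneck 2, flow now 2.
Augment Hall→C2→StairA→Exit: bottleneck 7, flow now 9.
Augment Hall→C5→StairA→Exit: bottleneck 3, flow now 12.
No augmenting path remains; maximum flow = 12.
By max-flow min-cut, the minimum cut capacity equals the max flow.
In the residual graph, reachable from Hall: {Hall}.
Min-cut edges: Hall→C2 (9), Hall→C5 (3); capacity 9 + 3 = 12.

12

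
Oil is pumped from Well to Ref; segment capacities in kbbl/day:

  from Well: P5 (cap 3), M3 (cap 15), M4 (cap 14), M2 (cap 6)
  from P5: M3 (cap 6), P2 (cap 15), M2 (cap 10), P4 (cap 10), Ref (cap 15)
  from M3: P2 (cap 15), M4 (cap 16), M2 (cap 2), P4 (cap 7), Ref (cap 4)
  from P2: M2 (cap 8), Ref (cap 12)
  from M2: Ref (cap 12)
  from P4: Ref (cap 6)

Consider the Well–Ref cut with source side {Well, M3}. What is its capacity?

67

Edges leaving {Well, M3}: Well→P5 (3), Well→M4 (14), Well→M2 (6), M3→P2 (15), M3→M4 (16), M3→M2 (2), M3→P4 (7), M3→Ref (4).
Cut capacity = 3 + 14 + 6 + 15 + 16 + 2 + 7 + 4 = 67.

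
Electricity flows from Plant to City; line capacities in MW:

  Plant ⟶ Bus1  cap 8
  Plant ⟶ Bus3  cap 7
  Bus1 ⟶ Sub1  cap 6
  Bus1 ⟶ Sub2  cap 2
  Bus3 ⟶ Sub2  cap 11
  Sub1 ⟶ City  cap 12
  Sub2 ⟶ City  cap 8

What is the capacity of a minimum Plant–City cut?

Augment Plant→Bus1→Sub1→City: bottleneck 6, flow now 6.
Augment Plant→Bus1→Sub2→City: bottleneck 2, flow now 8.
Augment Plant→Bus3→Sub2→City: bottleneck 6, flow now 14.
No augmenting path remains; maximum flow = 14.
By max-flow min-cut, the minimum cut capacity equals the max flow.
In the residual graph, reachable from Plant: {Plant, Bus1, Bus3, Sub2}.
Min-cut edges: Bus1→Sub1 (6), Sub2→City (8); capacity 6 + 8 = 14.

14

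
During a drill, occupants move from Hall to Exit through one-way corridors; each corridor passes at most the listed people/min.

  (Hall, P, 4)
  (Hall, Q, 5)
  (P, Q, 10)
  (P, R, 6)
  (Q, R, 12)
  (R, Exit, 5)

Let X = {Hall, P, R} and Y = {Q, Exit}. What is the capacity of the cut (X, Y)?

20

Edges leaving {Hall, P, R}: Hall→Q (5), P→Q (10), R→Exit (5).
Cut capacity = 5 + 10 + 5 = 20.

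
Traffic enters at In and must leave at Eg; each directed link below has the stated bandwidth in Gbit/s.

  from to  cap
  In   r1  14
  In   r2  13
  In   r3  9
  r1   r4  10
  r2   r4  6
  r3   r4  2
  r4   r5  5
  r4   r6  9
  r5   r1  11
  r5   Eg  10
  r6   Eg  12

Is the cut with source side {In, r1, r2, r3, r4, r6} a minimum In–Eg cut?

Given cut capacity: 5 + 12 = 17.
Augment In→r1→r4→r5→Eg: bottleneck 5, flow now 5.
Augment In→r1→r4→r6→Eg: bottleneck 5, flow now 10.
Augment In→r2→r4→r6→Eg: bottleneck 4, flow now 14.
No augmenting path remains; maximum flow = 14.
In the residual graph, reachable from In: {In, r1, r2, r3, r4}.
Min-cut edges: r4→r5 (5), r4→r6 (9); capacity 5 + 9 = 14.
Cut capacity 17 exceeds the max flow 14, so it is not minimum.

No — its capacity is 17, but the minimum cut has capacity 14.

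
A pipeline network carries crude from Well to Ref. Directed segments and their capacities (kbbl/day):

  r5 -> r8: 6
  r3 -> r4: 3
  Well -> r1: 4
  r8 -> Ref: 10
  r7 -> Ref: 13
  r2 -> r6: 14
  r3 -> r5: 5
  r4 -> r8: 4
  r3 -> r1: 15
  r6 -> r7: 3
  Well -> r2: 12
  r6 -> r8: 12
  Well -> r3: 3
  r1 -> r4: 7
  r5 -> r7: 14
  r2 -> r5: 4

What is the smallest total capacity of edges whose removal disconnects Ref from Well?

Augment Well→r1→r4→r8→Ref: bottleneck 4, flow now 4.
Augment Well→r2→r5→r7→Ref: bottleneck 4, flow now 8.
Augment Well→r2→r6→r7→Ref: bottleneck 3, flow now 11.
Augment Well→r2→r6→r8→Ref: bottleneck 5, flow now 16.
Augment Well→r3→r5→r7→Ref: bottleneck 3, flow now 19.
No augmenting path remains; maximum flow = 19.
By max-flow min-cut, the minimum cut capacity equals the max flow.
In the residual graph, reachable from Well: {Well}.
Min-cut edges: Well→r1 (4), Well→r2 (12), Well→r3 (3); capacity 4 + 12 + 3 = 19.

19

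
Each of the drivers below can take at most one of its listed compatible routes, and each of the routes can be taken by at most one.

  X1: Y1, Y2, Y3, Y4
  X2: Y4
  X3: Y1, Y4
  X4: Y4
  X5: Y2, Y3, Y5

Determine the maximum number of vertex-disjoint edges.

Unit-capacity flow: source→left, listed edges, right→sink; max matching = max flow.
Augmenting path X1→Y1 (+1); matched 1.
Augmenting path X2→Y4 (+1); matched 2.
Augmenting path X5→Y2 (+1); matched 3.
Augmenting path X3→Y1→X1→Y3 (+1); matched 4.
No augmenting path remains; maximum matching = 4.
König certificate: {X1, X3, X5, Y4} is a vertex cover of size 4 (every listed pair touches it), so no matching can be larger.

4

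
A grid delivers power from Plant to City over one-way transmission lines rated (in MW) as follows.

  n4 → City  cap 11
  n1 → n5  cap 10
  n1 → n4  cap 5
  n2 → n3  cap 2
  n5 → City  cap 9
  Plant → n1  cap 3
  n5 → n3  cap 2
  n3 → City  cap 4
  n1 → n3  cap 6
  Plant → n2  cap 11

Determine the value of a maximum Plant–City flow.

5

Augment Plant→n1→n3→City: bottleneck 3, flow now 3.
Augment Plant→n2→n3→City: bottleneck 1, flow now 4.
Augment Plant→n2→n3→n1→n4→City: bottleneck 1, flow now 5. (uses reverse residual edge)
No augmenting path remains; maximum flow = 5.
In the residual graph, reachable from Plant: {Plant, n2}.
Min-cut edges: Plant→n1 (3), n2→n3 (2); capacity 3 + 2 = 5.
This cut is saturated, so no flow can exceed 5.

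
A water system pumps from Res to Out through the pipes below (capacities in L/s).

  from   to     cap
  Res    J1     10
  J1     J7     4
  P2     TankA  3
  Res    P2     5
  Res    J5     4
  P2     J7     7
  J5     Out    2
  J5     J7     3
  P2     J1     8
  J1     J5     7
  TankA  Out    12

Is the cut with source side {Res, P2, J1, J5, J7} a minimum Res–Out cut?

Yes — it is a minimum cut (capacity 5).

Given cut capacity: 3 + 2 = 5.
Augment Res→J5→Out: bottleneck 2, flow now 2.
Augment Res→P2→TankA→Out: bottleneck 3, flow now 5.
No augmenting path remains; maximum flow = 5.
Cut capacity 5 equals the max flow, so it is a minimum cut.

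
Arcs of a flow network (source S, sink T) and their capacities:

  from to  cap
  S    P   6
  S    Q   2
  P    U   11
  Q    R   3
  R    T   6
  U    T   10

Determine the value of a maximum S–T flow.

Augment S→P→U→T: bottleneck 6, flow now 6.
Augment S→Q→R→T: bottleneck 2, flow now 8.
No augmenting path remains; maximum flow = 8.
In the residual graph, reachable from S: {S}.
Min-cut edges: S→P (6), S→Q (2); capacity 6 + 2 = 8.
This cut is saturated, so no flow can exceed 8.

8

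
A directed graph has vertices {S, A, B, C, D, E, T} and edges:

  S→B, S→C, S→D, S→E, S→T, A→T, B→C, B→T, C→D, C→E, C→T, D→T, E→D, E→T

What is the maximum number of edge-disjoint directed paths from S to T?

Assign every edge capacity 1; by Menger, the answer equals the max flow.
Path S→T (+1); total 1.
Path S→B→T (+1); total 2.
Path S→C→T (+1); total 3.
Path S→D→T (+1); total 4.
Path S→E→T (+1); total 5.
No residual S→T path; max flow = 5.
Certifying cut of size 5: {S→B, S→C, S→D, S→E, S→T}.

5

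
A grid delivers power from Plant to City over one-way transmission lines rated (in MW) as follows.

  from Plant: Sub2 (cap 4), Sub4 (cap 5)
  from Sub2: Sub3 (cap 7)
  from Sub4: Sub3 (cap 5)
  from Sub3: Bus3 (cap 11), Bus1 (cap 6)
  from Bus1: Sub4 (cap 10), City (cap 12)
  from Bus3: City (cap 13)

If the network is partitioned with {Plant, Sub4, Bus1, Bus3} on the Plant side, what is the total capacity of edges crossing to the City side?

Edges leaving {Plant, Sub4, Bus1, Bus3}: Plant→Sub2 (4), Sub4→Sub3 (5), Bus1→City (12), Bus3→City (13).
Cut capacity = 4 + 5 + 12 + 13 = 34.

34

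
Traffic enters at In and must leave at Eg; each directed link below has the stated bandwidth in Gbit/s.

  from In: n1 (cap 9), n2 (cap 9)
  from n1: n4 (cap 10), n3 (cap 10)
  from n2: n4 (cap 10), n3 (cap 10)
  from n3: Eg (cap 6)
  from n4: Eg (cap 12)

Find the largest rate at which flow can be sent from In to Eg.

Augment In→n1→n3→Eg: bottleneck 6, flow now 6.
Augment In→n1→n4→Eg: bottleneck 3, flow now 9.
Augment In→n2→n4→Eg: bottleneck 9, flow now 18.
No augmenting path remains; maximum flow = 18.
In the residual graph, reachable from In: {In}.
Min-cut edges: In→n1 (9), In→n2 (9); capacity 9 + 9 = 18.
This cut is saturated, so no flow can exceed 18.

18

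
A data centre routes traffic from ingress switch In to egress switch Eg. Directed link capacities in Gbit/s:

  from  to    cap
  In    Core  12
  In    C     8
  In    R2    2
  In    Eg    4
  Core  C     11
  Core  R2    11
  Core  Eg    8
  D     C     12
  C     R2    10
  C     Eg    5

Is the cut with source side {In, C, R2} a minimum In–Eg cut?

Given cut capacity: 12 + 4 + 5 = 21.
Augment In→Eg: bottleneck 4, flow now 4.
Augment In→Core→Eg: bottleneck 8, flow now 12.
Augment In→C→Eg: bottleneck 5, flow now 17.
No augmenting path remains; maximum flow = 17.
In the residual graph, reachable from In: {In, Core, C, R2}.
Min-cut edges: In→Eg (4), Core→Eg (8), C→Eg (5); capacity 4 + 8 + 5 = 17.
Cut capacity 21 exceeds the max flow 17, so it is not minimum.

No — its capacity is 21, but the minimum cut has capacity 17.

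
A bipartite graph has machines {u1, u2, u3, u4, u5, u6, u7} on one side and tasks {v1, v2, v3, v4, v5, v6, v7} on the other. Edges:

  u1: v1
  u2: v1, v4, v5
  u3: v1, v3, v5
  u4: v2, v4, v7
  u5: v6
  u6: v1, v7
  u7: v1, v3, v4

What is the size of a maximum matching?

7

Unit-capacity flow: source→left, listed edges, right→sink; max matching = max flow.
Augmenting path u1→v1 (+1); matched 1.
Augmenting path u2→v4 (+1); matched 2.
Augmenting path u3→v3 (+1); matched 3.
Augmenting path u4→v2 (+1); matched 4.
Augmenting path u5→v6 (+1); matched 5.
Augmenting path u6→v7 (+1); matched 6.
Augmenting path u7→v3→u3→v5 (+1); matched 7.
No augmenting path remains; maximum matching = 7.
König certificate: {u1, u2, u3, u4, u5, u6, u7} is a vertex cover of size 7 (every listed pair touches it), so no matching can be larger.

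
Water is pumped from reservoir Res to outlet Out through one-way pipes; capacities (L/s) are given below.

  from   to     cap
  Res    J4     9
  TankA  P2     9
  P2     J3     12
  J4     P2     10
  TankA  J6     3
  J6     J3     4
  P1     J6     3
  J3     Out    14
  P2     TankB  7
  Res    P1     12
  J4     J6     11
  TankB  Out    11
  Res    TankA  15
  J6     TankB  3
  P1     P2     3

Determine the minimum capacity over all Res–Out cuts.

24

Augment Res→P1→P2→J3→Out: bottleneck 3, flow now 3.
Augment Res→P1→J6→J3→Out: bottleneck 3, flow now 6.
Augment Res→J4→P2→J3→Out: bottleneck 8, flow now 14.
Augment Res→J4→P2→TankB→Out: bottleneck 1, flow now 15.
Augment Res→TankA→P2→TankB→Out: bottleneck 6, flow now 21.
Augment Res→TankA→J6→TankB→Out: bottleneck 3, flow now 24.
No augmenting path remains; maximum flow = 24.
By max-flow min-cut, the minimum cut capacity equals the max flow.
In the residual graph, reachable from Res: {Res, P1, J4, TankA, P2, J6, J3}.
Min-cut edges: P2→TankB (7), J6→TankB (3), J3→Out (14); capacity 7 + 3 + 14 = 24.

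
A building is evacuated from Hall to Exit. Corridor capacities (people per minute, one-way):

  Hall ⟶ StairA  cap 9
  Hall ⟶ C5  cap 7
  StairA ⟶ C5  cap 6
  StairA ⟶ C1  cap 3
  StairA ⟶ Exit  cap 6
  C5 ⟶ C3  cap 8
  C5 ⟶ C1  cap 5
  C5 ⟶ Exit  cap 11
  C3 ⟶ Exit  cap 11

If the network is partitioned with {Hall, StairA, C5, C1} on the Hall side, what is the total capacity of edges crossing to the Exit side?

Edges leaving {Hall, StairA, C5, C1}: StairA→Exit (6), C5→C3 (8), C5→Exit (11).
Cut capacity = 6 + 8 + 11 = 25.

25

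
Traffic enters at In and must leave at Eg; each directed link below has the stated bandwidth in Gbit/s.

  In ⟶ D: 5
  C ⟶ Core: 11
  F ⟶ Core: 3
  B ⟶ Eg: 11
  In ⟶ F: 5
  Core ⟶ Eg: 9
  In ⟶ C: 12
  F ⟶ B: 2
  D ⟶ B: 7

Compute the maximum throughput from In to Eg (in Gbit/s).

16

Augment In→D→B→Eg: bottleneck 5, flow now 5.
Augment In→F→Core→Eg: bottleneck 3, flow now 8.
Augment In→F→B→Eg: bottleneck 2, flow now 10.
Augment In→C→Core→Eg: bottleneck 6, flow now 16.
No augmenting path remains; maximum flow = 16.
In the residual graph, reachable from In: {In, F, C, Core}.
Min-cut edges: In→D (5), F→B (2), Core→Eg (9); capacity 5 + 2 + 9 = 16.
This cut is saturated, so no flow can exceed 16.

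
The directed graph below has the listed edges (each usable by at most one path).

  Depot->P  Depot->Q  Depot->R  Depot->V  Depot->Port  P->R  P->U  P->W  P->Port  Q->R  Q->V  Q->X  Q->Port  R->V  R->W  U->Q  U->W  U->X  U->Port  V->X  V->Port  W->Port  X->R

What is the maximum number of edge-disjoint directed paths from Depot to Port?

5

Assign every edge capacity 1; by Menger, the answer equals the max flow.
Path Depot→Port (+1); total 1.
Path Depot→P→Port (+1); total 2.
Path Depot→Q→Port (+1); total 3.
Path Depot→V→Port (+1); total 4.
Path Depot→R→W→Port (+1); total 5.
No residual Depot→Port path; max flow = 5.
Certifying cut of size 5: {Depot→P, Depot→Port, Depot→Q, Depot→R, Depot→V}.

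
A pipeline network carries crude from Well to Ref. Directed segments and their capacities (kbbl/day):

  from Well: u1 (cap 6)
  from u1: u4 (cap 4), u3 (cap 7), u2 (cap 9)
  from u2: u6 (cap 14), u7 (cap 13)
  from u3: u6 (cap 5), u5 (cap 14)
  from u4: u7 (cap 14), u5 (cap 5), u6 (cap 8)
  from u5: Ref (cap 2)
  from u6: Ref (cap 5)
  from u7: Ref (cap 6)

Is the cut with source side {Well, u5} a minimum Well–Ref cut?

Given cut capacity: 6 + 2 = 8.
Augment Well→u1→u2→u6→Ref: bottleneck 5, flow now 5.
Augment Well→u1→u2→u7→Ref: bottleneck 1, flow now 6.
No augmenting path remains; maximum flow = 6.
In the residual graph, reachable from Well: {Well}.
Min-cut edges: Well→u1 (6); capacity 6 = 6.
Cut capacity 8 exceeds the max flow 6, so it is not minimum.

No — its capacity is 8, but the minimum cut has capacity 6.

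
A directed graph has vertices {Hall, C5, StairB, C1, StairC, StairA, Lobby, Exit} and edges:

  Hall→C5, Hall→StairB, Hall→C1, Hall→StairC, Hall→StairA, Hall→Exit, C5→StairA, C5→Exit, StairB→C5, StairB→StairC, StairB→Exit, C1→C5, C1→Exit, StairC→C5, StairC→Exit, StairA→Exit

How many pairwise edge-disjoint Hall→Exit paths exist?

6

Assign every edge capacity 1; by Menger, the answer equals the max flow.
Path Hall→Exit (+1); total 1.
Path Hall→C5→Exit (+1); total 2.
Path Hall→StairB→Exit (+1); total 3.
Path Hall→C1→Exit (+1); total 4.
Path Hall→StairC→Exit (+1); total 5.
Path Hall→StairA→Exit (+1); total 6.
No residual Hall→Exit path; max flow = 6.
Certifying cut of size 6: {Hall→C1, Hall→C5, Hall→Exit, Hall→StairA, Hall→StairB, Hall→StairC}.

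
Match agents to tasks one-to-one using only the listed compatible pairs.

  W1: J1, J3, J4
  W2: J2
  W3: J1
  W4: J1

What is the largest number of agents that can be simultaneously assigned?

3

Unit-capacity flow: source→left, listed edges, right→sink; max matching = max flow.
Augmenting path W1→J1 (+1); matched 1.
Augmenting path W2→J2 (+1); matched 2.
Augmenting path W3→J1→W1→J3 (+1); matched 3.
No augmenting path remains; maximum matching = 3.
König certificate: {W1, W2, J1} is a vertex cover of size 3 (every listed pair touches it), so no matching can be larger.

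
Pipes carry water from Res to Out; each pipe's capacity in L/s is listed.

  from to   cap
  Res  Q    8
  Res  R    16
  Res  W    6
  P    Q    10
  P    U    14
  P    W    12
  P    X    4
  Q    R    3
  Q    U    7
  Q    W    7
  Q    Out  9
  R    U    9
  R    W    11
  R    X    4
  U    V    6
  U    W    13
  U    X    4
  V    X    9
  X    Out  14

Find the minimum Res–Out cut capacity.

21

Augment Res→Q→Out: bottleneck 8, flow now 8.
Augment Res→R→X→Out: bottleneck 4, flow now 12.
Augment Res→R→U→X→Out: bottleneck 4, flow now 16.
Augment Res→R→U→V→X→Out: bottleneck 5, flow now 21.
No augmenting path remains; maximum flow = 21.
By max-flow min-cut, the minimum cut capacity equals the max flow.
In the residual graph, reachable from Res: {Res, R, W}.
Min-cut edges: Res→Q (8), R→U (9), R→X (4); capacity 8 + 9 + 4 = 21.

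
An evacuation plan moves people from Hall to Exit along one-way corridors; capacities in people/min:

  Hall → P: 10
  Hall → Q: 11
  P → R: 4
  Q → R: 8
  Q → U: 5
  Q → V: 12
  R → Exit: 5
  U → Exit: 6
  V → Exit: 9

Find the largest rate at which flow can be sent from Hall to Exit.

Augment Hall→P→R→Exit: bottleneck 4, flow now 4.
Augment Hall→Q→R→Exit: bottleneck 1, flow now 5.
Augment Hall→Q→U→Exit: bottleneck 5, flow now 10.
Augment Hall→Q→V→Exit: bottleneck 5, flow now 15.
No augmenting path remains; maximum flow = 15.
In the residual graph, reachable from Hall: {Hall, P}.
Min-cut edges: Hall→Q (11), P→R (4); capacity 11 + 4 = 15.
This cut is saturated, so no flow can exceed 15.

15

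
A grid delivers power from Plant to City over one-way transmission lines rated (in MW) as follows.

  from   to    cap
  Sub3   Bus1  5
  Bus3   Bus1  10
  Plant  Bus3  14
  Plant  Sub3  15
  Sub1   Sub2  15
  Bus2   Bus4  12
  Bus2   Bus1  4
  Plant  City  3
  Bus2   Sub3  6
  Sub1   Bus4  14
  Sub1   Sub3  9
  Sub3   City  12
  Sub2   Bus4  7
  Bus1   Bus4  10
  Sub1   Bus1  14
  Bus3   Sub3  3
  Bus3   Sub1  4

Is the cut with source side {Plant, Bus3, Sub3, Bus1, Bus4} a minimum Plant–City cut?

Given cut capacity: 3 + 4 + 12 = 19.
Augment Plant→City: bottleneck 3, flow now 3.
Augment Plant→Sub3→City: bottleneck 12, flow now 15.
No augmenting path remains; maximum flow = 15.
In the residual graph, reachable from Plant: {Plant, Bus3, Sub1, Sub3, Sub2, Bus1, Bus4}.
Min-cut edges: Plant→City (3), Sub3→City (12); capacity 3 + 12 = 15.
Cut capacity 19 exceeds the max flow 15, so it is not minimum.

No — its capacity is 19, but the minimum cut has capacity 15.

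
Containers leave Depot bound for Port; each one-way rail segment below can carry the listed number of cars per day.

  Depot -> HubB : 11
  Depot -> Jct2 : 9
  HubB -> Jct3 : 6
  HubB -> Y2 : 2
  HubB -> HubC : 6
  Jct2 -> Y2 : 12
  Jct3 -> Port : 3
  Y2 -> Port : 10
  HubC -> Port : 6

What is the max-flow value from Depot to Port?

19

Augment Depot→HubB→Jct3→Port: bottleneck 3, flow now 3.
Augment Depot→HubB→Y2→Port: bottleneck 2, flow now 5.
Augment Depot→HubB→HubC→Port: bottleneck 6, flow now 11.
Augment Depot→Jct2→Y2→Port: bottleneck 8, flow now 19.
No augmenting path remains; maximum flow = 19.
In the residual graph, reachable from Depot: {Depot, HubB, Jct2, Jct3, Y2}.
Min-cut edges: HubB→HubC (6), Jct3→Port (3), Y2→Port (10); capacity 6 + 3 + 10 = 19.
This cut is saturated, so no flow can exceed 19.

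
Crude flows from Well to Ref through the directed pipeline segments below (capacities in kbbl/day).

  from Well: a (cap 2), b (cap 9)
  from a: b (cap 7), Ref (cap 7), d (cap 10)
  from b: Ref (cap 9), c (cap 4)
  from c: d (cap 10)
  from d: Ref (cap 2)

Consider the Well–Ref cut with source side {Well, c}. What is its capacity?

Edges leaving {Well, c}: Well→a (2), Well→b (9), c→d (10).
Cut capacity = 2 + 9 + 10 = 21.

21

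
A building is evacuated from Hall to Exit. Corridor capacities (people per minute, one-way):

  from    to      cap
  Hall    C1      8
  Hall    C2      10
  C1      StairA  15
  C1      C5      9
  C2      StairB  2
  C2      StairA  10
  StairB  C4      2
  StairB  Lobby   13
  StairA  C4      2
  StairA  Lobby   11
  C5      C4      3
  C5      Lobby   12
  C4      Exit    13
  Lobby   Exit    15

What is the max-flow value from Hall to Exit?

18

Augment Hall→C1→StairA→C4→Exit: bottleneck 2, flow now 2.
Augment Hall→C1→StairA→Lobby→Exit: bottleneck 6, flow now 8.
Augment Hall→C2→StairB→C4→Exit: bottleneck 2, flow now 10.
Augment Hall→C2→StairA→Lobby→Exit: bottleneck 5, flow now 15.
Augment Hall→C2→StairA→C1→C5→C4→Exit: bottleneck 3, flow now 18. (uses reverse residual edge)
No augmenting path remains; maximum flow = 18.
In the residual graph, reachable from Hall: {Hall}.
Min-cut edges: Hall→C1 (8), Hall→C2 (10); capacity 8 + 10 = 18.
This cut is saturated, so no flow can exceed 18.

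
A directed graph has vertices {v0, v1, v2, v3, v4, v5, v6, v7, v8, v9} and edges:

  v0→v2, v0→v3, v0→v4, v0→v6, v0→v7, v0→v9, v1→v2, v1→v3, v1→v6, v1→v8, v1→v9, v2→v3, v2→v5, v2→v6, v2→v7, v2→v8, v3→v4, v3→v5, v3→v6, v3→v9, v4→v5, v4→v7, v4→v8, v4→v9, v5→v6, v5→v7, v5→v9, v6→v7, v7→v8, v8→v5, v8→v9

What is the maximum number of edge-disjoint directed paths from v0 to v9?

Assign every edge capacity 1; by Menger, the answer equals the max flow.
Path v0→v9 (+1); total 1.
Path v0→v3→v9 (+1); total 2.
Path v0→v4→v9 (+1); total 3.
Path v0→v2→v5→v9 (+1); total 4.
Path v0→v7→v8→v9 (+1); total 5.
No residual v0→v9 path; max flow = 5.
Certifying cut of size 5: {v0→v2, v0→v3, v0→v4, v0→v9, v7→v8}.

5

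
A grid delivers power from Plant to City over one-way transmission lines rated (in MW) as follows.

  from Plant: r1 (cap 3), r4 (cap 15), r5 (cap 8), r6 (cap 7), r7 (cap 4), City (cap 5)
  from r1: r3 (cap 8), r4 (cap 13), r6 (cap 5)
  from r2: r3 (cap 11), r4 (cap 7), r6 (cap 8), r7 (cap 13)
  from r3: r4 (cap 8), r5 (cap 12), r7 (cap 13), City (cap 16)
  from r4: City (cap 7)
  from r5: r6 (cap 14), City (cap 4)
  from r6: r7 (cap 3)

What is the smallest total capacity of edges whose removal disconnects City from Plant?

Augment Plant→City: bottleneck 5, flow now 5.
Augment Plant→r4→City: bottleneck 7, flow now 12.
Augment Plant→r5→City: bottleneck 4, flow now 16.
Augment Plant→r1→r3→City: bottleneck 3, flow now 19.
No augmenting path remains; maximum flow = 19.
By max-flow min-cut, the minimum cut capacity equals the max flow.
In the residual graph, reachable from Plant: {Plant, r4, r5, r6, r7}.
Min-cut edges: Plant→r1 (3), Plant→City (5), r4→City (7), r5→City (4); capacity 3 + 5 + 7 + 4 = 19.

19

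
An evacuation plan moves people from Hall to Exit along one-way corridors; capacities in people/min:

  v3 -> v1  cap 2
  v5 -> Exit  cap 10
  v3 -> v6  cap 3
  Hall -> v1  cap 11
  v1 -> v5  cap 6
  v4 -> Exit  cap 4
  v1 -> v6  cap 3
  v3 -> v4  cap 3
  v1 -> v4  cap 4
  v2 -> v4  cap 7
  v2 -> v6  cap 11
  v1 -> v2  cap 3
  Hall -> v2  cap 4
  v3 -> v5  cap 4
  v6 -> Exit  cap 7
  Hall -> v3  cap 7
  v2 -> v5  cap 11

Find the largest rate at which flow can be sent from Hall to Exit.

Augment Hall→v1→v4→Exit: bottleneck 4, flow now 4.
Augment Hall→v1→v5→Exit: bottleneck 6, flow now 10.
Augment Hall→v1→v6→Exit: bottleneck 1, flow now 11.
Augment Hall→v2→v5→Exit: bottleneck 4, flow now 15.
Augment Hall→v3→v6→Exit: bottleneck 3, flow now 18.
Augment Hall→v3→v1→v6→Exit: bottleneck 2, flow now 20.
Augment Hall→v3→v5→v2→v6→Exit: bottleneck 1, flow now 21. (uses reverse residual edge)
No augmenting path remains; maximum flow = 21.
In the residual graph, reachable from Hall: {Hall, v1, v2, v3, v4, v5, v6}.
Min-cut edges: v4→Exit (4), v5→Exit (10), v6→Exit (7); capacity 4 + 10 + 7 = 21.
This cut is saturated, so no flow can exceed 21.

21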